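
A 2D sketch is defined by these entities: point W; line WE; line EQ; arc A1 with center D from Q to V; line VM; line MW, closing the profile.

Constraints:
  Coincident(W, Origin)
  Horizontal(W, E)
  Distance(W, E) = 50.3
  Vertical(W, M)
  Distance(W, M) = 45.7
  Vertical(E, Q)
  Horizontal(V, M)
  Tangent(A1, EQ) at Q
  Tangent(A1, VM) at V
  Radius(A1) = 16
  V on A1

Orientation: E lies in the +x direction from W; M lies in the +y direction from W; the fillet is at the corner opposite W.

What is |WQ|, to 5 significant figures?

58.414

The virtual corner opposite W is at (50.300, 45.700). A1 meets EQ tangentially, so DQ is at right angles to EQ and since A1 is tangent to VM there, DV ⟂ VM, with radius 16.0, so the center D sits 16.0 in from both sides at D = (34.300, 29.700). That places the tangent points at Q = (50.300, 29.700) on EQ and V = (34.300, 45.700) on VM. Then |WQ| = |Q − W| = 58.414.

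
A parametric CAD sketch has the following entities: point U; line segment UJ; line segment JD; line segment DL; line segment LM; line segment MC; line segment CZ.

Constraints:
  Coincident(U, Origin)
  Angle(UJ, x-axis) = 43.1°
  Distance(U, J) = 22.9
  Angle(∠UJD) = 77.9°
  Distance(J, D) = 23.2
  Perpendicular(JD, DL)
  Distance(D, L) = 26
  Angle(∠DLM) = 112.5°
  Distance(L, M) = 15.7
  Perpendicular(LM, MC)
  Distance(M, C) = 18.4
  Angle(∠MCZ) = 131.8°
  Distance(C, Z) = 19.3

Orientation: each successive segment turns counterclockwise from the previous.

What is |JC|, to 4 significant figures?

15.10

∠DLM = 112.5° gives LM at -57.30° from the x-axis; with |LM| = 15.7, M = (-8.687, -5.674). LM is perpendicular to MC, so MC runs at 32.70°; with |MC| = 18.4, C = (6.797, 4.266). Then |JC| = |C − J| = 15.10.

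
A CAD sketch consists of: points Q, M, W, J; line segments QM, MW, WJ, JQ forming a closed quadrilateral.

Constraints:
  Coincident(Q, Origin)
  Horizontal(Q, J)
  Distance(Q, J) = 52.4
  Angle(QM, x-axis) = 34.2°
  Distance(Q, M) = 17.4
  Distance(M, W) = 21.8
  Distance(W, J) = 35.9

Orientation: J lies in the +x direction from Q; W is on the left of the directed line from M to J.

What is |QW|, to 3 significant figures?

38.8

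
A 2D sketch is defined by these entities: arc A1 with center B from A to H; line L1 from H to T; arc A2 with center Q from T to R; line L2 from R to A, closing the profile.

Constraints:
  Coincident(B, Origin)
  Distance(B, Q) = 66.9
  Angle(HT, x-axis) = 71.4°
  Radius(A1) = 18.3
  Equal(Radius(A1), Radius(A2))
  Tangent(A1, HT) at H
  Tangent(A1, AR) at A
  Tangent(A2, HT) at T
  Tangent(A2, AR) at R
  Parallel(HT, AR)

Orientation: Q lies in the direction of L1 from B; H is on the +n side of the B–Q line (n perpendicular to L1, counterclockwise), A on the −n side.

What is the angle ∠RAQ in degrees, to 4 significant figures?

15.30°

Tangency of A1 to both parallel lines with radius 18.3 puts H and A at B ± 18.3·n: H = (-17.34, 5.837), A = (17.34, -5.837). Equal radii place T and R the same way about Q: T = Q + 18.3·n = (3.994, 69.24), R = Q − 18.3·n = (38.68, 57.57). Then cos ∠RAQ = AR·AQ / (|AR||AQ|), giving 15.30°.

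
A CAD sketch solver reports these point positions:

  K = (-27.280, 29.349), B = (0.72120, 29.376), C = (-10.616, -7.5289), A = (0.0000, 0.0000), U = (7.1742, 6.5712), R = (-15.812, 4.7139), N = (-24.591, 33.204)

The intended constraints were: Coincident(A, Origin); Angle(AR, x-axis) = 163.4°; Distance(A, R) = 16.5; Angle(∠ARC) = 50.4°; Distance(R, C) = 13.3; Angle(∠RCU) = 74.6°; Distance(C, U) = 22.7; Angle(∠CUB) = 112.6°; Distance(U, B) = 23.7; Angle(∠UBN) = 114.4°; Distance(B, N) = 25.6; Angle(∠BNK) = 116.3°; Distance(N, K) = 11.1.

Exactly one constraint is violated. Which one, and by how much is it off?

Distance(N, K) = 11.1 — off by 6.40.

A = (0.00, 0.00) ✓; AR at 163.4° ✓; |AR| = 16.50 ✓; ∠ARC = 50.40° ✓; |RC| = 13.30 ✓; ∠RCU = 74.60° ✓; |CU| = 22.70 ✓; ∠CUB = 112.6° ✓; |UB| = 23.70 ✓; ∠UBN = 114.4° ✓; |BN| = 25.60 ✓; ∠BNK = 116.3° ✓; |NK| = 4.700 ✗.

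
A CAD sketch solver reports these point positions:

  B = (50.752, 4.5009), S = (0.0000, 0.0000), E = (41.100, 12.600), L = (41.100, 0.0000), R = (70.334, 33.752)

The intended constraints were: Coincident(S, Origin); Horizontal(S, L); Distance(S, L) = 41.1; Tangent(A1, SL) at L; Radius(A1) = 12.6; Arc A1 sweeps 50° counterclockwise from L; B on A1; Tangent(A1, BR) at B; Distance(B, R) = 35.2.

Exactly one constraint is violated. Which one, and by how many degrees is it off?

Tangent(A1, BR) at B — off by 6.20°.

S = (0.00, 0.00) ✓; S.y = 0.00, L.y = 0.00 ✓; |SL| = 41.10 ✓; ∠(EL, LS) = 90.00° ✓; |EL| = 12.60 ✓; bearing(E→B) − bearing(E→L) = 50.00° ✓; |EB| = 12.60 ✓; ∠(EB, BR) = 83.80° ✗; |BR| = 35.20 ✓.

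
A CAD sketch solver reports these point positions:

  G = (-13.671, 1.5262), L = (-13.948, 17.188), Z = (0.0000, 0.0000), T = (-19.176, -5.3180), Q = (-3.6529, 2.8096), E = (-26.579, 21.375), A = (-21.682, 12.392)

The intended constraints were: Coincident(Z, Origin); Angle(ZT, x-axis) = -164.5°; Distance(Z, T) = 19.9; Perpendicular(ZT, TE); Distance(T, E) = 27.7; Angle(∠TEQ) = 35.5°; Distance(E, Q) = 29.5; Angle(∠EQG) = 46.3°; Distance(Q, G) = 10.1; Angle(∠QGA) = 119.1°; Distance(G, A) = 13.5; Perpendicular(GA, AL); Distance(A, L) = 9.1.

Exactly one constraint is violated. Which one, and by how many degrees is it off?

Perpendicular(GA, AL) — off by 4.60°.

Z = (0.00, 0.00) ✓; ZT at -164.5° ✓; |ZT| = 19.90 ✓; ∠(ZT, TE) = 90.00° ✓; |TE| = 27.70 ✓; ∠TEQ = 35.50° ✓; |EQ| = 29.50 ✓; ∠EQG = 46.30° ✓; |QG| = 10.10 ✓; ∠QGA = 119.1° ✓; |GA| = 13.50 ✓; ∠(GA, AL) = 94.60° ✗; |AL| = 9.100 ✓.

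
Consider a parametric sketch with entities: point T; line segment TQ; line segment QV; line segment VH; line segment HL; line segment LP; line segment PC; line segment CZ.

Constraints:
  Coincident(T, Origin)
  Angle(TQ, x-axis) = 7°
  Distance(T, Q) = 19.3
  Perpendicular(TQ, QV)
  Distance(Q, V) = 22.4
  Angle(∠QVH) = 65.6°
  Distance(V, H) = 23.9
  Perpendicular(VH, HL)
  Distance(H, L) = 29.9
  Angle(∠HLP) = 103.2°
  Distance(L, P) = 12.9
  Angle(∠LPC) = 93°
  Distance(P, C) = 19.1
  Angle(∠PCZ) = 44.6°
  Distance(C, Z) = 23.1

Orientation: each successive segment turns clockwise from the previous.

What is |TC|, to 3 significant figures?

20.9

T is at the origin; TQ runs at 7.0° with length 19.3, so Q = (19.2, 2.35). The perpendicularity gives QV at right angles to TQ, so QV runs at -83.0°; with |QV| = 22.4, V = (21.9, -19.9). ∠QVH = 65.6° gives VH at 163° from the x-axis; with |VH| = 23.9, H = (-0.920, -12.7). VH is perpendicular to HL, so HL runs at 72.6°; with |HL| = 29.9, L = (8.02, 15.8). ∠HLP = 103.2° gives LP at -4.20° from the x-axis; with |LP| = 12.9, P = (20.9, 14.9). ∠LPC = 93.0° gives PC at -91.2° from the x-axis; with |PC| = 19.1, C = (20.5, -4.24). Then |TC| = |C − T| = 20.9.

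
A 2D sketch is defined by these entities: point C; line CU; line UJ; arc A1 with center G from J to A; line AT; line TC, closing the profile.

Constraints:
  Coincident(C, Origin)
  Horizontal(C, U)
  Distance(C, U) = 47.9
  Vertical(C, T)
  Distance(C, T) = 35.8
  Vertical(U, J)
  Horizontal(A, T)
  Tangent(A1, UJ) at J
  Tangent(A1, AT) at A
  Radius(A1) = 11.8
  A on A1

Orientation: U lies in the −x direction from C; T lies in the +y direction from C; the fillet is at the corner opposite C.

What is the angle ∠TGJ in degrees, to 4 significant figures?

161.9°

C is at the origin; CU is horizontal with |CU| = 47.9 and U on the −x side, so U = (-47.90, 0.000). C and T share the same x with |CT| = 35.8 and T on the +y side, so T = (0.000, 35.80). The virtual corner opposite C is at (-47.90, 35.80). A1 meets UJ tangentially, so GJ is at right angles to UJ and tangency of A1 to AT means the radius GA is perpendicular to AT, with radius 11.8, so the center G sits 11.8 in from both sides at G = (-36.10, 24.00). That places the tangent points at J = (-47.90, 24.00) on UJ and A = (-36.10, 35.80) on AT. Then cos ∠TGJ = GT·GJ / (|GT||GJ|), giving 161.9°.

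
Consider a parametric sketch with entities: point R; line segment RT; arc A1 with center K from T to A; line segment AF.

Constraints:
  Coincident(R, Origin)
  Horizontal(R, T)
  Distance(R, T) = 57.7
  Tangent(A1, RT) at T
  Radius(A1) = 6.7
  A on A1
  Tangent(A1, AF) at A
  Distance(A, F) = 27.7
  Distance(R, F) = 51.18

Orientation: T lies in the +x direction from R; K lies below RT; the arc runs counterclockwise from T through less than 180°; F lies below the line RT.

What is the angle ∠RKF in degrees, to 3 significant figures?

61.8°

Checks: ∠(KT, TR) = 90.00° ✓; |KT| = 6.700 ✓; |KA| = 6.700 ✓; ∠(KA, AF) = 90.00° ✓; |AF| = 27.70 ✓; |RF| = 51.18 ✓.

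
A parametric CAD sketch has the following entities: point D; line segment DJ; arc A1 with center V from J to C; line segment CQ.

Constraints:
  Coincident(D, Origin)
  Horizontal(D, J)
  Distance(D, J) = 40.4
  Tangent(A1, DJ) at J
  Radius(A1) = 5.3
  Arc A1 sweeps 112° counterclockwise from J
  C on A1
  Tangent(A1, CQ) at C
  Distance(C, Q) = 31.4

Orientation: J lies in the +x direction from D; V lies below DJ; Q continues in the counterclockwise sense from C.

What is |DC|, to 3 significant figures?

36.2

D is at the origin; DJ is horizontal with |DJ| = 40.4 and J on the +x side, so J = (40.4, 0.00). A1 meets DJ tangentially, so VJ is at right angles to DJ, so V = J + (0, -5.3) = (40.4, -5.30). On A1, J sits at bearing 90° from V; a 112° counterclockwise sweep puts C at bearing 202°, so C = V + 5.3·(cos 202°, sin 202°) = (35.5, -7.29). Then |DC| = |C − D| = 36.2.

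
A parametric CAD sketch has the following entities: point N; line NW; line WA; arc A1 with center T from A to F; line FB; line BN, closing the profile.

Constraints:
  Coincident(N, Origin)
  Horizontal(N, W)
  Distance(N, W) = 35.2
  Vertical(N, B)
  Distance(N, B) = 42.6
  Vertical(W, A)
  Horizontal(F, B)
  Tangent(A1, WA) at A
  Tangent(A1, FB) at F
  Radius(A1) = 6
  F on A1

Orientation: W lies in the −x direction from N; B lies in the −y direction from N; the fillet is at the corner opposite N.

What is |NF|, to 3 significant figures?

51.6

N is at the origin; NW is horizontal with |NW| = 35.2 and W on the −x side, so W = (-35.2, 0.00). NB is vertical with |NB| = 42.6 and B on the −y side, so B = (0.00, -42.6). The virtual corner opposite N is at (-35.2, -42.6). The tangent condition forces TA to be normal to WA and the tangent condition forces TF to be normal to FB, with radius 6.0, so the center T sits 6.0 in from both sides at T = (-29.2, -36.6). That places the tangent points at A = (-35.2, -36.6) on WA and F = (-29.2, -42.6) on FB. Then |NF| = |F − N| = 51.6.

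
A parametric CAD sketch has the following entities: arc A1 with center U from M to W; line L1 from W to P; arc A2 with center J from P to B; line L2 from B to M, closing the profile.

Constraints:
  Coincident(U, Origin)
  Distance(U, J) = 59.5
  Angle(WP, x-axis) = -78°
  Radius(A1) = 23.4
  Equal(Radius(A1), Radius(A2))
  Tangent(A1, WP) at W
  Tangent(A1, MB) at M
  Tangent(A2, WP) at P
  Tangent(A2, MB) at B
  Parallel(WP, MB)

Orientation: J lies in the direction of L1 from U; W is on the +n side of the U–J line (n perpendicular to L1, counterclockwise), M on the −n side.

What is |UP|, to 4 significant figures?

63.94

The slot axis is L1's direction at -78.0°, so u = (cos -78.0°, sin -78.0°) = (0.2079, -0.9781) and n = (−sin -78.0°, cos -78.0°) = (0.9781, 0.2079). U is at the origin and J lies 59.5 along u from U, so J = 59.5·u = (12.37, -58.20). Tangency of A1 to both parallel lines with radius 23.4 puts W and M at U ± 23.4·n: W = (22.89, 4.865), M = (-22.89, -4.865). Equal radii place P and B the same way about J: P = J + 23.4·n = (35.26, -53.33), B = J − 23.4·n = (-10.52, -63.06). Then |UP| = |P − U| = 63.94.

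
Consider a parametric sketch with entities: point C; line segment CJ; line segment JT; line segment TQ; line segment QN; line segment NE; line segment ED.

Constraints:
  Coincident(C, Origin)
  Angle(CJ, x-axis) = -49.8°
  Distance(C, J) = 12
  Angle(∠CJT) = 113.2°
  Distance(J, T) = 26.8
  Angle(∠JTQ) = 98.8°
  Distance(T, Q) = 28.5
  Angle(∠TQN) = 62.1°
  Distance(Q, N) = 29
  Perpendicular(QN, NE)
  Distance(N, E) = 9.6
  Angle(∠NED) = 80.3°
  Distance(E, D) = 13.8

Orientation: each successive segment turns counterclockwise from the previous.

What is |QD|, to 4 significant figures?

17.03

C is at the origin; CJ runs at -49.8° with length 12.0, so J = (7.745, -9.166). ∠CJT = 113.2° gives JT at 17.00° from the x-axis; with |JT| = 26.8, T = (33.37, -1.330). ∠JTQ = 98.8° gives TQ at 98.20° from the x-axis; with |TQ| = 28.5, Q = (29.31, 26.88). ∠TQN = 62.1° gives QN at -143.9° from the x-axis; with |QN| = 29.0, N = (5.878, 9.792). QN is perpendicular to NE, so NE runs at -53.90°; with |NE| = 9.6, E = (11.53, 2.035). ∠NED = 80.3° gives ED at 45.80° from the x-axis; with |ED| = 13.8, D = (21.15, 11.93). Then |QD| = |D − Q| = 17.03.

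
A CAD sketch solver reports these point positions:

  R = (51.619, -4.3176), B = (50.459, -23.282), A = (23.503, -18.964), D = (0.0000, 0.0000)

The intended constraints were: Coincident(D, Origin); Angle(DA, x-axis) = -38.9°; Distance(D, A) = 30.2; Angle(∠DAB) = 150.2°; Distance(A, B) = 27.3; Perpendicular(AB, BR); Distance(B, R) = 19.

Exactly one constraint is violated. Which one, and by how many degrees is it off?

Perpendicular(AB, BR) — off by 5.60°.

D = (0.00, 0.00) ✓; DA at -38.90° ✓; |DA| = 30.20 ✓; ∠DAB = 150.2° ✓; |AB| = 27.30 ✓; ∠(AB, BR) = 95.60° ✗; |BR| = 19.00 ✓.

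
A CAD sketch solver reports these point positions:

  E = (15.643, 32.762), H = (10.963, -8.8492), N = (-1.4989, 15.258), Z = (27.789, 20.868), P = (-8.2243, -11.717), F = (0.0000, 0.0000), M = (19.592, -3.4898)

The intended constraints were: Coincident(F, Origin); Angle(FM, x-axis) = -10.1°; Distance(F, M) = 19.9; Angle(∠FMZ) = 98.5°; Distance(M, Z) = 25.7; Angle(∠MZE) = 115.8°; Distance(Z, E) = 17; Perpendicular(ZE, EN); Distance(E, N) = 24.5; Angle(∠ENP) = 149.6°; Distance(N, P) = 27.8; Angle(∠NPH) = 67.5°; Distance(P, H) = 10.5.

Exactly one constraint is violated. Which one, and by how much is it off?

Distance(P, H) = 10.5 — off by 8.90.

F = (0.00, 0.00) ✓; FM at -10.10° ✓; |FM| = 19.90 ✓; ∠FMZ = 98.50° ✓; |MZ| = 25.70 ✓; ∠MZE = 115.8° ✓; |ZE| = 17.00 ✓; ∠(ZE, EN) = 90.00° ✓; |EN| = 24.50 ✓; ∠ENP = 149.6° ✓; |NP| = 27.80 ✓; ∠NPH = 67.50° ✓; |PH| = 19.40 ✗.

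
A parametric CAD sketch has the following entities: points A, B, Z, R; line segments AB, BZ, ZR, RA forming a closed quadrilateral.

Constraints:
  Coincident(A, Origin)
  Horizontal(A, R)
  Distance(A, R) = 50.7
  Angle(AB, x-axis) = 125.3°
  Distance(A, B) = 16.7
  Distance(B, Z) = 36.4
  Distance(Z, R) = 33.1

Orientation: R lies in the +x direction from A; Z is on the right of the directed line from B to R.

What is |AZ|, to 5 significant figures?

20.894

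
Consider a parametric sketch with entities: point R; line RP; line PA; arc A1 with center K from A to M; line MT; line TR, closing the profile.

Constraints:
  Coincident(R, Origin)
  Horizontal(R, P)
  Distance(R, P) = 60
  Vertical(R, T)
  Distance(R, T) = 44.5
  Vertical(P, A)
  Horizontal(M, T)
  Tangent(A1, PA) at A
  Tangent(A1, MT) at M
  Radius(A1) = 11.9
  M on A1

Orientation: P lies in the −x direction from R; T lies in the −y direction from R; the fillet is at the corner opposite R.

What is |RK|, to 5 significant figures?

58.107

R is at the origin; RP is horizontal with |RP| = 60.0 and P on the −x side, so P = (-60.000, 0.0000). RT is vertical with |RT| = 44.5 and T on the −y side, so T = (0.0000, -44.500). The virtual corner opposite R is at (-60.000, -44.500). A1 meets PA tangentially, so KA is at right angles to PA and the tangent condition forces KM to be normal to MT, with radius 11.9, so the center K sits 11.9 in from both sides at K = (-48.100, -32.600). Then |RK| = |K − R| = 58.107.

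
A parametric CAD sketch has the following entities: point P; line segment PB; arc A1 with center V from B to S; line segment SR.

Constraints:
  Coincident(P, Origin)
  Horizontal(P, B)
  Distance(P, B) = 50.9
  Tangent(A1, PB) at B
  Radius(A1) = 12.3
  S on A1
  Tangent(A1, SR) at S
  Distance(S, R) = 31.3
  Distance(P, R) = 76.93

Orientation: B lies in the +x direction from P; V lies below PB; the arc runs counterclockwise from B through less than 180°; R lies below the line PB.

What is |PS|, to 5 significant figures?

46.807

P is at the origin; PB is horizontal with |PB| = 50.9 and B on the +x side, so B = (50.900, 0.0000). Tangency of A1 to PB means the radius VB is perpendicular to PB, so V = B + (0, -12.3) = (50.900, -12.300). Since VS ⟂ SR (tangency), |VR| = √(12.3² + 31.3²) = 33.630 regardless of where S sits on A1. So R lies on both circle(P, 76.93) and circle(V, 33.630); the below-PB intersection is R = (63.450, -43.501). S is the foot of the tangent from R: S = (41.958, -20.746).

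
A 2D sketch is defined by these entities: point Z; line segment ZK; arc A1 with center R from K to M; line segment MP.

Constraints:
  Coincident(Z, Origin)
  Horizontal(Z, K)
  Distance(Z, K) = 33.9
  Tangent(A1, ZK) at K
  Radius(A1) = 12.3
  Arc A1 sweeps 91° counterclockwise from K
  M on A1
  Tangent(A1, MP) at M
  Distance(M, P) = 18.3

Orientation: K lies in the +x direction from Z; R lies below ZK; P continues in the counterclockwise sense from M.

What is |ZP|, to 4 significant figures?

37.81

Z is at the origin; Z and K share the same y with |ZK| = 33.9 and K on the +x side, so K = (33.90, 0.000). Tangency of A1 to ZK means the radius RK is perpendicular to ZK, so R = K + (0, -12.3) = (33.90, -12.30). On A1, K sits at bearing 90° from R; a 91° counterclockwise sweep puts M at bearing 181°, so M = R + 12.3·(cos 181°, sin 181°) = (21.60, -12.51). Since A1 is tangent to MP there, RM ⟂ MP, so MP runs along (−sin 181°, cos 181°); with |MP| = 18.3, P = (21.92, -30.81). Then |ZP| = |P − Z| = 37.81.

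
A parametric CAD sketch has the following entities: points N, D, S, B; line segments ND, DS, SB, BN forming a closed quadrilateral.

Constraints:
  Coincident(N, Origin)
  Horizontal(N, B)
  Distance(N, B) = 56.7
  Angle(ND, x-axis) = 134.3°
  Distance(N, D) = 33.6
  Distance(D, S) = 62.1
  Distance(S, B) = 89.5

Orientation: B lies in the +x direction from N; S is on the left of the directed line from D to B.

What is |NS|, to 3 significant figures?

77.0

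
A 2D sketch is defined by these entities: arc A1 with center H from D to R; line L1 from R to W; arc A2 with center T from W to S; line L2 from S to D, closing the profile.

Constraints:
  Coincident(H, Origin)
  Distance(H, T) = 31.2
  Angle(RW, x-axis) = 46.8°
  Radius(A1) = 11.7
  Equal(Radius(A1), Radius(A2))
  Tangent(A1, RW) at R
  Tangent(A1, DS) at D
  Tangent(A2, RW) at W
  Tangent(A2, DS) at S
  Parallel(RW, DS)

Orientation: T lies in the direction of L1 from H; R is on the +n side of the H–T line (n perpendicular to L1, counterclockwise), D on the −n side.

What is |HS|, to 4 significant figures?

33.32

Tangency of A1 to both parallel lines with radius 11.7 puts R and D at H ± 11.7·n: R = (-8.529, 8.009), D = (8.529, -8.009). Equal radii place W and S the same way about T: W = T + 11.7·n = (12.83, 30.75), S = T − 11.7·n = (29.89, 14.73). Then |HS| = |S − H| = 33.32.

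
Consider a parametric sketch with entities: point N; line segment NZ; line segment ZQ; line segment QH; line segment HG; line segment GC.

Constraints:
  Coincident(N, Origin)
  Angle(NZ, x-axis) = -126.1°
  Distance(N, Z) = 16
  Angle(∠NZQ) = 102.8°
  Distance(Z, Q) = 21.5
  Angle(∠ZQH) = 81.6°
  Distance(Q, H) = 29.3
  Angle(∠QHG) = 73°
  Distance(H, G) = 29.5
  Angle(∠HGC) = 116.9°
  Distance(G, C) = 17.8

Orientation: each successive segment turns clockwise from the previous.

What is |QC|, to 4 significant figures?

31.43

N is at the origin; NZ runs at -126.1° with length 16.0, so Z = (-9.427, -12.93). ∠NZQ = 102.8° gives ZQ at 156.7° from the x-axis; with |ZQ| = 21.5, Q = (-29.17, -4.424). ∠ZQH = 81.6° gives QH at 58.30° from the x-axis; with |QH| = 29.3, H = (-13.78, 20.51). ∠QHG = 73.0° gives HG at -48.70° from the x-axis; with |HG| = 29.5, G = (5.693, -1.657). ∠HGC = 116.9° gives GC at -111.8° from the x-axis; with |GC| = 17.8, C = (-0.9177, -18.18). Then |QC| = |C − Q| = 31.43.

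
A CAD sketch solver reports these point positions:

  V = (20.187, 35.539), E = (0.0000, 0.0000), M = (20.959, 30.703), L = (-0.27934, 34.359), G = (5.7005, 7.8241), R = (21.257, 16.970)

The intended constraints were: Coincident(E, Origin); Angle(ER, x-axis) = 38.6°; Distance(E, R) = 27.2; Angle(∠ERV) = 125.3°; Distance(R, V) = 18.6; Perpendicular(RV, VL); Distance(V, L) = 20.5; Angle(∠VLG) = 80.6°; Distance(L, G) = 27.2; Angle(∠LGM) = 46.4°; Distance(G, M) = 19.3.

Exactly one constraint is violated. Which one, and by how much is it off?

Distance(G, M) = 19.3 — off by 8.20.

E = (0.00, 0.00) ✓; ER at 38.60° ✓; |ER| = 27.20 ✓; ∠ERV = 125.3° ✓; |RV| = 18.60 ✓; ∠(RV, VL) = 90.00° ✓; |VL| = 20.50 ✓; ∠VLG = 80.60° ✓; |LG| = 27.20 ✓; ∠LGM = 46.40° ✓; |GM| = 27.50 ✗.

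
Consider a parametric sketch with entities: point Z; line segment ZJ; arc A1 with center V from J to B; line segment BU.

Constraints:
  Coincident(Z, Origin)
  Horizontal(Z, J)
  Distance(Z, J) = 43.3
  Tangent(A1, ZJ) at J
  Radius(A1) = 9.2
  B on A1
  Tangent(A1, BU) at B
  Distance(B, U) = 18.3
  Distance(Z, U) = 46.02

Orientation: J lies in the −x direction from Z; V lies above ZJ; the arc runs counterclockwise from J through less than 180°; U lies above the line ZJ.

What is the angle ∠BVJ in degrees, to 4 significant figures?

96.41°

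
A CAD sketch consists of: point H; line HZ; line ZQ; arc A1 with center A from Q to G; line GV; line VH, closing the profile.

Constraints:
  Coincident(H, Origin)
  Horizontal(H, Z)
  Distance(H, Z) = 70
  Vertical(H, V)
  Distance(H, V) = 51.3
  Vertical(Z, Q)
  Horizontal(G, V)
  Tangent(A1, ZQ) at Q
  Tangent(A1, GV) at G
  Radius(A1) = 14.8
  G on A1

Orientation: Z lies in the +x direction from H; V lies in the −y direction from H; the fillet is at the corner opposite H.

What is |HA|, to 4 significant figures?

66.18

H is at the origin; H and Z share the same y with |HZ| = 70.0 and Z on the +x side, so Z = (70.00, 0.000). HV is vertical with |HV| = 51.3 and V on the −y side, so V = (0.000, -51.30). The virtual corner opposite H is at (70.00, -51.30). Since A1 is tangent to ZQ there, AQ ⟂ ZQ and tangency of A1 to GV means the radius AG is perpendicular to GV, with radius 14.8, so the center A sits 14.8 in from both sides at A = (55.20, -36.50). Then |HA| = |A − H| = 66.18.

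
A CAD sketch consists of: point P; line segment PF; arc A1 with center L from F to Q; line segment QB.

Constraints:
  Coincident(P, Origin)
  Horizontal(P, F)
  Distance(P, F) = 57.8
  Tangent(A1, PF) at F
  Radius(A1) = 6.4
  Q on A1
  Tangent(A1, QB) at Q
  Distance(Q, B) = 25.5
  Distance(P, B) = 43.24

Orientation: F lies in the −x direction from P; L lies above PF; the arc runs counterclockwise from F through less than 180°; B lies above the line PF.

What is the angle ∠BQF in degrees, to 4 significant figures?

154.2°

Checks: |LQ| = 6.400 ✓; ∠(LQ, QB) = 90.00° ✓; |QB| = 25.50 ✓; |PB| = 43.24 ✓.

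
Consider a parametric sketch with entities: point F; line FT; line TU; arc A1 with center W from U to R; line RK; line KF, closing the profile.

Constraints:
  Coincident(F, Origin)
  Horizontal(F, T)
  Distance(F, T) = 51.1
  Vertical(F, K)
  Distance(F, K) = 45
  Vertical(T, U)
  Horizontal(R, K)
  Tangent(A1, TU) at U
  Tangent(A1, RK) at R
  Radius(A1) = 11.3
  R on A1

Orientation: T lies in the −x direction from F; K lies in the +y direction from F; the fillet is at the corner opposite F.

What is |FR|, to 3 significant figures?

60.1

F is at the origin; F and T share the same y with |FT| = 51.1 and T on the −x side, so T = (-51.1, 0.00). F and K share the same x with |FK| = 45.0 and K on the +y side, so K = (0.00, 45.0). The virtual corner opposite F is at (-51.1, 45.0). Tangency of A1 to TU means the radius WU is perpendicular to TU and A1 meets RK tangentially, so WR is at right angles to RK, with radius 11.3, so the center W sits 11.3 in from both sides at W = (-39.8, 33.7). That places the tangent points at U = (-51.1, 33.7) on TU and R = (-39.8, 45.0) on RK. Then |FR| = |R − F| = 60.1.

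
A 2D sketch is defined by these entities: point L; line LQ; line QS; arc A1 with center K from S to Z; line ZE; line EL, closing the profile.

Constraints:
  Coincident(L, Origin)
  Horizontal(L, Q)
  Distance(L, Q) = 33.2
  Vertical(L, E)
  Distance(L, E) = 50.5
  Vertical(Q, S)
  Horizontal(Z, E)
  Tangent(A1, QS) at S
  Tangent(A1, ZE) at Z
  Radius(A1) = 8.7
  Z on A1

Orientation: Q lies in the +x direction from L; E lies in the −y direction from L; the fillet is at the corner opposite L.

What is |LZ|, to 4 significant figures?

56.13

The virtual corner opposite L is at (33.20, -50.50). Tangency of A1 to QS means the radius KS is perpendicular to QS and tangency of A1 to ZE means the radius KZ is perpendicular to ZE, with radius 8.7, so the center K sits 8.7 in from both sides at K = (24.50, -41.80). That places the tangent points at S = (33.20, -41.80) on QS and Z = (24.50, -50.50) on ZE. Then |LZ| = |Z − L| = 56.13.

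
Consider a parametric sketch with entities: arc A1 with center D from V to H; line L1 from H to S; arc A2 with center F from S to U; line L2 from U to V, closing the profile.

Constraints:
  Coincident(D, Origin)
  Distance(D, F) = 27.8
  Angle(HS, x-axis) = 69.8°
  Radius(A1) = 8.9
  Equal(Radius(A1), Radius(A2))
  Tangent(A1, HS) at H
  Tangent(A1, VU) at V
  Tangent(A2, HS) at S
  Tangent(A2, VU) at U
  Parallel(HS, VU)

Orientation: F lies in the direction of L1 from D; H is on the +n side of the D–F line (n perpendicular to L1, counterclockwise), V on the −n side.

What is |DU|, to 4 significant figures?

29.19

The slot axis is L1's direction at 69.8°, so u = (cos 69.8°, sin 69.8°) = (0.3453, 0.9385) and n = (−sin 69.8°, cos 69.8°) = (-0.9385, 0.3453). D is at the origin and F lies 27.8 along u from D, so F = 27.8·u = (9.599, 26.09). Tangency of A1 to both parallel lines with radius 8.9 puts H and V at D ± 8.9·n: H = (-8.353, 3.073), V = (8.353, -3.073). Equal radii place S and U the same way about F: S = F + 8.9·n = (1.247, 29.16), U = F − 8.9·n = (17.95, 23.02). Then |DU| = |U − D| = 29.19.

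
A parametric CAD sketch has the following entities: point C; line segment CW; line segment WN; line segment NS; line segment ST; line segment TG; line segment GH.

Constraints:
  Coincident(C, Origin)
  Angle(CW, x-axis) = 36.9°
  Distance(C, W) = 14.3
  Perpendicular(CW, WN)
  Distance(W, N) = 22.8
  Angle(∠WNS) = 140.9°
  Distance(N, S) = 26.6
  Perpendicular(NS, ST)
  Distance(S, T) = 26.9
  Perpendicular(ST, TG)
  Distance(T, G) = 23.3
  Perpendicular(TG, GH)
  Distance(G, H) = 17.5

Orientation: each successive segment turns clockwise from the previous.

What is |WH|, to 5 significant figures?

21.576

The perpendicularity gives TG at right angles to ST, so TG runs at 87.800°; with |TG| = 23.3, G = (-1.8818, -11.912). TG is perpendicular to GH, so GH runs at -2.2000°; with |GH| = 17.5, H = (15.605, -12.584). Then |WH| = |H − W| = 21.576.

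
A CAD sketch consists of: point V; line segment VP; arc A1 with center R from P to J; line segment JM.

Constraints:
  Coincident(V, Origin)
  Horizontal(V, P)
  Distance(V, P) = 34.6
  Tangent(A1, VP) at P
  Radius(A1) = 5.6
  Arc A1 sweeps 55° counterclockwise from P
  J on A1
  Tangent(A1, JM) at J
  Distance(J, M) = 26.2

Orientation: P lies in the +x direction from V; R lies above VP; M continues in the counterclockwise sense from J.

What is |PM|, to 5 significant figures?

30.880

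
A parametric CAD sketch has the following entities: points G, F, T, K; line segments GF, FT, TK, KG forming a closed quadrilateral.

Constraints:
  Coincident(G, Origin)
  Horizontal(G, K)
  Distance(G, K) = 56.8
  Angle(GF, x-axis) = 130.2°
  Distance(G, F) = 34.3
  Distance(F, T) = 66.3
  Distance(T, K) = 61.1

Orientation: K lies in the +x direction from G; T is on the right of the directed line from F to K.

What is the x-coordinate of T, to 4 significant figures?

5.941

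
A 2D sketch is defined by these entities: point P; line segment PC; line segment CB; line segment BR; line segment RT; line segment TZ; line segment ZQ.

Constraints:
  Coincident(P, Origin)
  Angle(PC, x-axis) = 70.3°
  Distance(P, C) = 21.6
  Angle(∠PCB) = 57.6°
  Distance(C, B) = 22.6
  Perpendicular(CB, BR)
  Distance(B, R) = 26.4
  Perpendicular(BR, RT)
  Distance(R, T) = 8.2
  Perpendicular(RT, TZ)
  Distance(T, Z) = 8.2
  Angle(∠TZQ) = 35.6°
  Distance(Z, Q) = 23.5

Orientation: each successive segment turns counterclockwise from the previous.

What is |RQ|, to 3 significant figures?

12.2

P is at the origin; PC runs at 70.3° with length 21.6, so C = (7.28, 20.3). ∠PCB = 57.6° gives CB at -167° from the x-axis; with |CB| = 22.6, B = (-14.8, 15.4). The perpendicularity gives BR at right angles to CB, so BR runs at -77.3°; with |BR| = 26.4, R = (-8.96, -10.4). The perpendicularity gives RT at right angles to BR, so RT runs at 12.7°; with |RT| = 8.2, T = (-0.963, -8.58). RT ⟂ TZ, so TZ runs at 103°; with |TZ| = 8.2, Z = (-2.77, -0.585). ∠TZQ = 35.6° gives ZQ at -113° from the x-axis; with |ZQ| = 23.5, Q = (-11.9, -22.2). Then |RQ| = |Q − R| = 12.2.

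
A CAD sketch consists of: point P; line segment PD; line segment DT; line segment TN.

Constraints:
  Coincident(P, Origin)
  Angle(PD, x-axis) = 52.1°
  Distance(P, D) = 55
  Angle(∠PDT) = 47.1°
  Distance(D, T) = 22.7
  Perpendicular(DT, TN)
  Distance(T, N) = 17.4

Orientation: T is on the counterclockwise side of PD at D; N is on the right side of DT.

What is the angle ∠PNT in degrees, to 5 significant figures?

14.332°

P is at the origin; PD runs at 52.1° with length 55.0, so D = 55.0·(cos 52.1°, sin 52.1°) = (33.786, 43.400). ∠PDT = 47.1°, so DT runs at 52.1° + (180° − 47.1°) = 185.00° from the x-axis; with |DT| = 22.7, T = D + 22.7·(cos 185.00°, sin 185.00°) = (11.172, 41.421). The perpendicularity gives TN at right angles to DT; with |TN| = 17.4 on the right of DT, N = T + 17.4·(-0.087156, 0.99619) = (9.6556, 58.755). Then cos ∠PNT = NP·NT / (|NP||NT|), giving 14.332°.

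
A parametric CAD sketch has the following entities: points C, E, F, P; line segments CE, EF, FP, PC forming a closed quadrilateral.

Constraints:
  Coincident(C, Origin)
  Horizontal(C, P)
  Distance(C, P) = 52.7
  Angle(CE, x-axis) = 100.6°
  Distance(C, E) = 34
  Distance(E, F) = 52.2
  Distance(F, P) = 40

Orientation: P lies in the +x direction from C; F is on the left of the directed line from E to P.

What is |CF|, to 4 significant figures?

60.25

Checks: |EF| = 52.20 ✓; |FP| = 40.00 ✓.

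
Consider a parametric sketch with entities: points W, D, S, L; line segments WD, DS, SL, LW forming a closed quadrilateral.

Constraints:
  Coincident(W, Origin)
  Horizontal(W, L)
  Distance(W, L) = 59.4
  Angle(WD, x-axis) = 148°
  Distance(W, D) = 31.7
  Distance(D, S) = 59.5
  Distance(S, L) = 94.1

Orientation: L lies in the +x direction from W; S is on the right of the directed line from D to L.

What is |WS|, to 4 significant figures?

49.18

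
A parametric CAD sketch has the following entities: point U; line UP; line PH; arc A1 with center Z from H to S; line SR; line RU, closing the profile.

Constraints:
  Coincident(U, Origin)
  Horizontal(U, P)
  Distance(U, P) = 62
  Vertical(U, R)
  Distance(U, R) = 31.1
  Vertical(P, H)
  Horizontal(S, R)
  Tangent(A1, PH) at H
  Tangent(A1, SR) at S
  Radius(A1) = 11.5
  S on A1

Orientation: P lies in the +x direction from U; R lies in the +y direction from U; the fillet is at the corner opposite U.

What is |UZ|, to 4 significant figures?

54.17

UR is vertical with |UR| = 31.1 and R on the +y side, so R = (0.000, 31.10). The virtual corner opposite U is at (62.00, 31.10). A1 meets PH tangentially, so ZH is at right angles to PH and tangency of A1 to SR means the radius ZS is perpendicular to SR, with radius 11.5, so the center Z sits 11.5 in from both sides at Z = (50.50, 19.60). Then |UZ| = |Z − U| = 54.17.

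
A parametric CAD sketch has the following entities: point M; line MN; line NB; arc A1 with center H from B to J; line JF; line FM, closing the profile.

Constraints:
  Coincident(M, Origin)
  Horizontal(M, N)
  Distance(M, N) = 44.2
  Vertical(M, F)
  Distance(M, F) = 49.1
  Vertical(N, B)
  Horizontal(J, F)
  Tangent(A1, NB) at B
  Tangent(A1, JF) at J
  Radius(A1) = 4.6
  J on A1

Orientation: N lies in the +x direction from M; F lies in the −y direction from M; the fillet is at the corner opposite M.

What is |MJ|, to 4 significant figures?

63.08

The virtual corner opposite M is at (44.20, -49.10). Tangency of A1 to NB means the radius HB is perpendicular to NB and A1 meets JF tangentially, so HJ is at right angles to JF, with radius 4.6, so the center H sits 4.6 in from both sides at H = (39.60, -44.50). That places the tangent points at B = (44.20, -44.50) on NB and J = (39.60, -49.10) on JF. Then |MJ| = |J − M| = 63.08.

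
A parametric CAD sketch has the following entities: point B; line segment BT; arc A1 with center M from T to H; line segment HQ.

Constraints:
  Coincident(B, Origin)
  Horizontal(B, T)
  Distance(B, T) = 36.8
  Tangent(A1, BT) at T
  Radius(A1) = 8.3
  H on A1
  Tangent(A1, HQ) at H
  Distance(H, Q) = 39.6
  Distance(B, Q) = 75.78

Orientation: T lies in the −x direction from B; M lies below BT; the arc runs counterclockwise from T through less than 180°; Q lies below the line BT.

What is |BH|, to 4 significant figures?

43.56

B is at the origin; BT is horizontal with |BT| = 36.8 and T on the −x side, so T = (-36.80, 0.000). The tangent condition forces MT to be normal to BT, so M = T + (0, -8.3) = (-36.80, -8.300). Since MH ⟂ HQ (tangency), |MQ| = √(8.3² + 39.6²) = 40.46 regardless of where H sits on A1. So Q lies on both circle(B, 75.78) and circle(M, 40.46); the below-BT intersection is Q = (-67.23, -34.96). H is the foot of the tangent from Q: H = (-43.43, -3.312).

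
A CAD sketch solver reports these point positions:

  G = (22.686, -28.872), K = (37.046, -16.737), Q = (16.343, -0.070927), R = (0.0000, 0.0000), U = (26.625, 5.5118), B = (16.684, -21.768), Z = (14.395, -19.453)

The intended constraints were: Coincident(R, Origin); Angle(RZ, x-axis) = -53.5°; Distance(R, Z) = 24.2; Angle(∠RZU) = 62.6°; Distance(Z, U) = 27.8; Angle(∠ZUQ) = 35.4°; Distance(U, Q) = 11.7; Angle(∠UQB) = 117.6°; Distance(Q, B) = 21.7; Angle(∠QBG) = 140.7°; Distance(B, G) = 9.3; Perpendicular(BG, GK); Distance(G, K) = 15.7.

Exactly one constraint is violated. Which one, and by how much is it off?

Distance(G, K) = 15.7 — off by 3.10.

R = (0.00, 0.00) ✓; RZ at -53.50° ✓; |RZ| = 24.20 ✓; ∠RZU = 62.60° ✓; |ZU| = 27.80 ✓; ∠ZUQ = 35.40° ✓; |UQ| = 11.70 ✓; ∠UQB = 117.6° ✓; |QB| = 21.70 ✓; ∠QBG = 140.7° ✓; |BG| = 9.300 ✓; ∠(BG, GK) = 90.01° ✓; |GK| = 18.80 ✗.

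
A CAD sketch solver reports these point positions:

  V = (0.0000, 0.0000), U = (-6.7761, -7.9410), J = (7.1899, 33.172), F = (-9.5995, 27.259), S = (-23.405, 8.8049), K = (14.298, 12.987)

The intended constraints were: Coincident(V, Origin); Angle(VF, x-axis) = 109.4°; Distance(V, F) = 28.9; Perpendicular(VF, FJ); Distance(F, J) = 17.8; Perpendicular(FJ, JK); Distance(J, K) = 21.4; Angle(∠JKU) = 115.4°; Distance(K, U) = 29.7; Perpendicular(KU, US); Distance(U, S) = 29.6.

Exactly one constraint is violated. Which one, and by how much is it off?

Distance(U, S) = 29.6 — off by 6.00.

V = (0.00, 0.00) ✓; VF at 109.4° ✓; |VF| = 28.90 ✓; ∠(VF, FJ) = 90.00° ✓; |FJ| = 17.80 ✓; ∠(FJ, JK) = 90.00° ✓; |JK| = 21.40 ✓; ∠JKU = 115.4° ✓; |KU| = 29.70 ✓; ∠(KU, US) = 90.00° ✓; |US| = 23.60 ✗.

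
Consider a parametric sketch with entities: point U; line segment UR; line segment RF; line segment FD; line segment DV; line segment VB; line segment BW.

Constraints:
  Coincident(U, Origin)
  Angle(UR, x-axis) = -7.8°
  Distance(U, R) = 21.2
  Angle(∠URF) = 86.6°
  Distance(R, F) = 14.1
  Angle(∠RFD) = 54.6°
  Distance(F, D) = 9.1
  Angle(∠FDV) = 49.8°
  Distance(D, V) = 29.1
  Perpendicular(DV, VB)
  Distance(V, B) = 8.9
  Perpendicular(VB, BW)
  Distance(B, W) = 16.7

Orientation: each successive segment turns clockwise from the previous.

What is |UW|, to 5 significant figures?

30.888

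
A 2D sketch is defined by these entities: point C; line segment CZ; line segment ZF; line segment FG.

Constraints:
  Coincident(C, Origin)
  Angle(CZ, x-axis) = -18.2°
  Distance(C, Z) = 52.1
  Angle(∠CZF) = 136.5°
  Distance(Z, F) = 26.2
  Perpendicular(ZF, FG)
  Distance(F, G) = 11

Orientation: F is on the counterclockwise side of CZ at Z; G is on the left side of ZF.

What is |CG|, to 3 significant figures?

68.7

∠CZF = 136.5°, so ZF runs at -18.2° + (180° − 136.5°) = 25.3° from the x-axis; with |ZF| = 26.2, F = Z + 26.2·(cos 25.3°, sin 25.3°) = (73.2, -5.08). ZF ⟂ FG; with |FG| = 11.0 on the left of ZF, G = F + 11.0·(-0.427, 0.904) = (68.5, 4.87). Then |CG| = |G − C| = 68.7.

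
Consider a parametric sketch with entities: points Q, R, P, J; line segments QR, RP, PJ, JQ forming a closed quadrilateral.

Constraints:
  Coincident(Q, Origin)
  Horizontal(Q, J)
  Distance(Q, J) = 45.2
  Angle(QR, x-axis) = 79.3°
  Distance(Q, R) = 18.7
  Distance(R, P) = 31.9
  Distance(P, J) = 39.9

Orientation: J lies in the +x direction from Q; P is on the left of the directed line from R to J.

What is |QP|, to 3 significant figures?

47.1

Q is at the origin; QJ is horizontal with |QJ| = 45.2 and J in +x, so J = (45.2, 0). QR runs at 79.3° with |QR| = 18.7, so R = (3.47, 18.4). P is determined by |RP| = 31.9 and |PJ| = 39.9 together: it lies at the intersection of circle(R, 31.9) and circle(J, 39.9). With |RJ| = 45.6, the foot of the radical line on RJ is 16.5 from R and the perpendicular offset is √(31.9² − 16.5²) = 27.3. Taking the left-of-RJ solution: P = (29.6, 36.7).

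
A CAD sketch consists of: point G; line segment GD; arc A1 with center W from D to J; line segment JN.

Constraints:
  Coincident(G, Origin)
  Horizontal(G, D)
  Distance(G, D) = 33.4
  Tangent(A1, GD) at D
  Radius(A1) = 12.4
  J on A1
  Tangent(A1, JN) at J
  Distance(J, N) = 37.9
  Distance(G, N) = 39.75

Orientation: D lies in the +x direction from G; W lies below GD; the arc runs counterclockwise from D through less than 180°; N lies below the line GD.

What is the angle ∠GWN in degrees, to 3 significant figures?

63.2°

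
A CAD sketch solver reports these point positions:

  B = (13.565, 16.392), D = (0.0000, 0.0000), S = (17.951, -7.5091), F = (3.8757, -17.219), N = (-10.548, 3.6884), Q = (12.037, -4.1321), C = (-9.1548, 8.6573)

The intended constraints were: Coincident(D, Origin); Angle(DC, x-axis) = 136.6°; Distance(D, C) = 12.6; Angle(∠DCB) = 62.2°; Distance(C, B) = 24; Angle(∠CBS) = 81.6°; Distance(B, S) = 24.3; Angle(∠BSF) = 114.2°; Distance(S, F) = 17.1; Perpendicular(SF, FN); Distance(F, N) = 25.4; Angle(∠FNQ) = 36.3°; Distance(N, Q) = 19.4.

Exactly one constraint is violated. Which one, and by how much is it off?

Distance(N, Q) = 19.4 — off by 4.50.

D = (0.00, 0.00) ✓; DC at 136.6° ✓; |DC| = 12.60 ✓; ∠DCB = 62.20° ✓; |CB| = 24.00 ✓; ∠CBS = 81.60° ✓; |BS| = 24.30 ✓; ∠BSF = 114.2° ✓; |SF| = 17.10 ✓; ∠(SF, FN) = 90.00° ✓; |FN| = 25.40 ✓; ∠FNQ = 36.30° ✓; |NQ| = 23.90 ✗.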